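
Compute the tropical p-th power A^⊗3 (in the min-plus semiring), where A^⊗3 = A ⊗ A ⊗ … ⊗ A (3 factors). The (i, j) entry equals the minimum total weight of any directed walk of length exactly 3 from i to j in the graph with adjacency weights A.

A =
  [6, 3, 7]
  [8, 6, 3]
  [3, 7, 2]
A^⊗3 =
  [9, 13, 8]
  [8, 9, 7]
  [7, 8, 6]

Each entry (A^⊗3)_ij equals the minimum over all length-3 walks i = v_0 → v_1 → … → v_3 = j of Σ_t A[v_t][v_{t+1}]. For example, for (i, j) = (0, 2) we minimise over 9 possible intermediate vertex sequences; the minimum is 8, attained along the walk 0 → 1 → 2 → 2.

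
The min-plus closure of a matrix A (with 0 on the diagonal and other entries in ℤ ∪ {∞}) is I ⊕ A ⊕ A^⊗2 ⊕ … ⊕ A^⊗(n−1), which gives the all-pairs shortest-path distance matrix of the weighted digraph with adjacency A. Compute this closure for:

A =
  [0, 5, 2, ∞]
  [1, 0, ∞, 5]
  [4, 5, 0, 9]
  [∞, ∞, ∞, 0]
Closure =
  [0, 5, 2, 10]
  [1, 0, 3, 5]
  [4, 5, 0, 9]
  [∞, ∞, ∞, 0]

This is the Floyd-Warshall all-pairs shortest-path computation. For each intermediate vertex k = 0, 1, …, 3, update dist[i][j] ← min(dist[i][j], dist[i][k] + dist[k][j]). The final matrix gives, for each (i, j), the minimum total weight of any directed path from i to j (possibly empty when i = j).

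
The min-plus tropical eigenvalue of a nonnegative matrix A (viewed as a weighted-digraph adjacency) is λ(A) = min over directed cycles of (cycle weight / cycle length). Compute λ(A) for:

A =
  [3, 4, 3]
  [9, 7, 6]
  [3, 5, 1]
λ(A) = 1

Enumerate directed cycles and compute their means (weight / length). Sample:
  cycle 0 → 0: weight = 3, length = 1, mean = 3/1 ≈ 3.000
  cycle 1 → 1: weight = 7, length = 1, mean = 7/1 ≈ 7.000
  cycle 2 → 2: weight = 1, length = 1, mean = 1/1 ≈ 1.000
  cycle 0 → 1 → 0: weight = 13, length = 2, mean = 13/2 ≈ 6.500
  cycle 0 → 2 → 0: weight = 6, length = 2, mean = 6/2 ≈ 3.000
  cycle 1 → 0 → 1: weight = 13, length = 2, mean = 13/2 ≈ 6.500
Minimum mean = 1.000, attained e.g. along the cycle 2 → 2 with weight 1 and length 1. So λ(A) = 1/1 = 1.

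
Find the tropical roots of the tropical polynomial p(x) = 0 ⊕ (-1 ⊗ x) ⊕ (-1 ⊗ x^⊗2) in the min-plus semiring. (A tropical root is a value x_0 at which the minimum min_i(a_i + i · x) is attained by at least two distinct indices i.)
Roots: {0, 1}

Each tropical root is a break point of the lower envelope of the lines y = a_i + i · x (there are 3 lines, with slopes 0, 1, ..., 2). Only the lines that attain the minimum somewhere contribute to roots; other lines are dominated. Here the surviving (envelope) indices are i = 2, i = 1, i = 0.
Intersections between consecutive envelope lines give the roots: for adjacent envelope indices i < j the intersection is x = (a_i − a_j) / (j − i). Reading off the sorted break points: {0, 1}.
Verification: at each break x_0, at least two indices attain the minimum of min_i(a_i + i · x_0).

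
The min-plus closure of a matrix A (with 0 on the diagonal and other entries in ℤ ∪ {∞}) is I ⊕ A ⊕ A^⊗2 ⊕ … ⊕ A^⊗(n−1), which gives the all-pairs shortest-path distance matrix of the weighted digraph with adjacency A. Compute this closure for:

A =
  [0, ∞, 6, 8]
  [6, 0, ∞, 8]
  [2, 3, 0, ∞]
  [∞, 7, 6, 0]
Closure =
  [0, 9, 6, 8]
  [6, 0, 12, 8]
  [2, 3, 0, 10]
  [8, 7, 6, 0]

This is the Floyd-Warshall all-pairs shortest-path computation. For each intermediate vertex k = 0, 1, …, 3, update dist[i][j] ← min(dist[i][j], dist[i][k] + dist[k][j]). The final matrix gives, for each (i, j), the minimum total weight of any directed path from i to j (possibly empty when i = j).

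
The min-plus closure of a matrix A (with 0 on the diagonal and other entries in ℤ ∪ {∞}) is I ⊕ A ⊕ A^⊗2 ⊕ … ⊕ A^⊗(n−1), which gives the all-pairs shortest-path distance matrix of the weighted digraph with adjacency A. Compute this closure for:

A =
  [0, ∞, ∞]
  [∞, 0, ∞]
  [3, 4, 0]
Closure =
  [0, ∞, ∞]
  [∞, 0, ∞]
  [3, 4, 0]

This is the Floyd-Warshall all-pairs shortest-path computation. For each intermediate vertex k = 0, 1, …, 2, update dist[i][j] ← min(dist[i][j], dist[i][k] + dist[k][j]). The final matrix gives, for each (i, j), the minimum total weight of any directed path from i to j (possibly empty when i = j).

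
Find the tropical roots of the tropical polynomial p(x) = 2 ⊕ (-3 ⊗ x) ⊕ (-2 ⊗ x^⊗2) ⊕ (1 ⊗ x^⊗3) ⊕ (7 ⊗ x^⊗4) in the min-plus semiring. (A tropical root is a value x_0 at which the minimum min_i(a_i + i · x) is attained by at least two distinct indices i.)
Roots: {-6, -3, -1, 5}

Each tropical root is a break point of the lower envelope of the lines y = a_i + i · x (there are 5 lines, with slopes 0, 1, ..., 4). Only the lines that attain the minimum somewhere contribute to roots; other lines are dominated. Here the surviving (envelope) indices are i = 4, i = 3, i = 2, i = 1, i = 0.
Intersections between consecutive envelope lines give the roots: for adjacent envelope indices i < j the intersection is x = (a_i − a_j) / (j − i). Reading off the sorted break points: {-6, -3, -1, 5}.
Verification: at each break x_0, at least two indices attain the minimum of min_i(a_i + i · x_0).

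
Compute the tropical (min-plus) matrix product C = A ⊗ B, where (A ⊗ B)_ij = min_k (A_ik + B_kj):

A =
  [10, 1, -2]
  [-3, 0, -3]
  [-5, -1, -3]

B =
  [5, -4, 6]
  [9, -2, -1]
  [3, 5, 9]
A ⊗ B =
  [1, -1, 0]
  [0, -7, -1]
  [0, -9, -2]

Apply the min-plus product entry-by-entry:
  C[0][0] = min over k of (A[0][0] + B[0][0] = 10 + 5 = 15, A[0][1] + B[1][0] = 1 + 9 = 10, A[0][2] + B[2][0] = -2 + 3 = 1) = 1 (attained at k = 2)
  C[0][1] = min over k of (A[0][0] + B[0][1] = 10 + -4 = 6, A[0][1] + B[1][1] = 1 + -2 = -1, A[0][2] + B[2][1] = -2 + 5 = 3) = -1 (attained at k = 1)
  C[0][2] = min over k of (A[0][0] + B[0][2] = 10 + 6 = 16, A[0][1] + B[1][2] = 1 + -1 = 0, A[0][2] + B[2][2] = -2 + 9 = 7) = 0 (attained at k = 1)
  C[1][0] = min over k of (A[1][0] + B[0][0] = -3 + 5 = 2, A[1][1] + B[1][0] = 0 + 9 = 9, A[1][2] + B[2][0] = -3 + 3 = 0) = 0 (attained at k = 2)
  C[1][1] = min over k of (A[1][0] + B[0][1] = -3 + -4 = -7, A[1][1] + B[1][1] = 0 + -2 = -2, A[1][2] + B[2][1] = -3 + 5 = 2) = -7 (attained at k = 0)
  C[1][2] = min over k of (A[1][0] + B[0][2] = -3 + 6 = 3, A[1][1] + B[1][2] = 0 + -1 = -1, A[1][2] + B[2][2] = -3 + 9 = 6) = -1 (attained at k = 1)
  C[2][0] = min over k of (A[2][0] + B[0][0] = -5 + 5 = 0, A[2][1] + B[1][0] = -1 + 9 = 8, A[2][2] + B[2][0] = -3 + 3 = 0) = 0 (attained at k = 0)
  C[2][1] = min over k of (A[2][0] + B[0][1] = -5 + -4 = -9, A[2][1] + B[1][1] = -1 + -2 = -3, A[2][2] + B[2][1] = -3 + 5 = 2) = -9 (attained at k = 0)
  C[2][2] = min over k of (A[2][0] + B[0][2] = -5 + 6 = 1, A[2][1] + B[1][2] = -1 + -1 = -2, A[2][2] + B[2][2] = -3 + 9 = 6) = -2 (attained at k = 1)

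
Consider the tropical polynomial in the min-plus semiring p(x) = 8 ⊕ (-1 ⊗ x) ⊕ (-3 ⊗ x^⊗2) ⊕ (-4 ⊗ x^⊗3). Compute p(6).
p(6) = 5

A tropical monomial a ⊗ x^⊗i evaluates to a + i · x. Evaluating each term at x = 6:
  Term 0 contributes 8 + 0 · 6 = 8
  Term 1 contributes -1 + 1 · 6 = 5
  Term 2 contributes -3 + 2 · 6 = 9
  Term 3 contributes -4 + 3 · 6 = 14
p(6) = ⊕ of these = min[8, 5, 9, 14] = 5.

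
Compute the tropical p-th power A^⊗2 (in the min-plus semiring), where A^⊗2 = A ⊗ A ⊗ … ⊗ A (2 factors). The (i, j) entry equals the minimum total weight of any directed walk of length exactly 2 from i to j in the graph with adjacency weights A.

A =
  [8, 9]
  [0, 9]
A^⊗2 =
  [9, 17]
  [8, 9]

Each entry (A^⊗2)_ij equals the minimum over all length-2 walks i = v_0 → v_1 → … → v_2 = j of Σ_t A[v_t][v_{t+1}]. For example, for (i, j) = (0, 1) we minimise over 2 possible intermediate vertex sequences; the minimum is 17, attained along the walk 0 → 0 → 1.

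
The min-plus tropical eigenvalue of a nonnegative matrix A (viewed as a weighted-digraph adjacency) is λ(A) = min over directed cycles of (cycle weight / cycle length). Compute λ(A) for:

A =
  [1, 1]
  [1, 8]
λ(A) = 1

Enumerate directed cycles and compute their means (weight / length). Sample:
  cycle 0 → 0: weight = 1, length = 1, mean = 1/1 ≈ 1.000
  cycle 1 → 1: weight = 8, length = 1, mean = 8/1 ≈ 8.000
  cycle 0 → 1 → 0: weight = 2, length = 2, mean = 2/2 ≈ 1.000
  cycle 1 → 0 → 1: weight = 2, length = 2, mean = 2/2 ≈ 1.000
Minimum mean = 1.000, attained e.g. along the cycle 0 → 0 with weight 1 and length 1. So λ(A) = 1/1 = 1.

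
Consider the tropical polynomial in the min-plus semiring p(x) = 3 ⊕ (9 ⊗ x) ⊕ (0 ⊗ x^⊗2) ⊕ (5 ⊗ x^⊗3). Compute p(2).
p(2) = 3

A tropical monomial a ⊗ x^⊗i evaluates to a + i · x. Evaluating each term at x = 2:
  Term 0 contributes 3 + 0 · 2 = 3
  Term 1 contributes 9 + 1 · 2 = 11
  Term 2 contributes 0 + 2 · 2 = 4
  Term 3 contributes 5 + 3 · 2 = 11
p(2) = ⊕ of these = min[3, 11, 4, 11] = 3.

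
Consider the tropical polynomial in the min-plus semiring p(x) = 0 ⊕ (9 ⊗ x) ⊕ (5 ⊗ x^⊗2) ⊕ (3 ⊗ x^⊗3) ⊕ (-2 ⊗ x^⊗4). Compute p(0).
p(0) = -2

A tropical monomial a ⊗ x^⊗i evaluates to a + i · x. Evaluating each term at x = 0:
  Term 0 contributes 0 + 0 · 0 = 0
  Term 1 contributes 9 + 1 · 0 = 9
  Term 2 contributes 5 + 2 · 0 = 5
  Term 3 contributes 3 + 3 · 0 = 3
  Term 4 contributes -2 + 4 · 0 = -2
p(0) = ⊕ of these = min[0, 9, 5, 3, -2] = -2.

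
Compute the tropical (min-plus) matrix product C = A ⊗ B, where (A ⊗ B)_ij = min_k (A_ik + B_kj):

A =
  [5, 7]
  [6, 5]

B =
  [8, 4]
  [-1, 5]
A ⊗ B =
  [6, 9]
  [4, 10]

Apply the min-plus product entry-by-entry:
  C[0][0] = min over k of (A[0][0] + B[0][0] = 5 + 8 = 13, A[0][1] + B[1][0] = 7 + -1 = 6) = 6 (attained at k = 1)
  C[0][1] = min over k of (A[0][0] + B[0][1] = 5 + 4 = 9, A[0][1] + B[1][1] = 7 + 5 = 12) = 9 (attained at k = 0)
  C[1][0] = min over k of (A[1][0] + B[0][0] = 6 + 8 = 14, A[1][1] + B[1][0] = 5 + -1 = 4) = 4 (attained at k = 1)
  C[1][1] = min over k of (A[1][0] + B[0][1] = 6 + 4 = 10, A[1][1] + B[1][1] = 5 + 5 = 10) = 10 (attained at k = 0)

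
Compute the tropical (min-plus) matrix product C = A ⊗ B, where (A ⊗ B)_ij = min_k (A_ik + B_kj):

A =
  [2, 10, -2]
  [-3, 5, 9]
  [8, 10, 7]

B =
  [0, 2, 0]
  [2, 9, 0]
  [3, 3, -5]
A ⊗ B =
  [1, 1, -7]
  [-3, -1, -3]
  [8, 10, 2]

Apply the min-plus product entry-by-entry:
  C[0][0] = min over k of (A[0][0] + B[0][0] = 2 + 0 = 2, A[0][1] + B[1][0] = 10 + 2 = 12, A[0][2] + B[2][0] = -2 + 3 = 1) = 1 (attained at k = 2)
  C[0][1] = min over k of (A[0][0] + B[0][1] = 2 + 2 = 4, A[0][1] + B[1][1] = 10 + 9 = 19, A[0][2] + B[2][1] = -2 + 3 = 1) = 1 (attained at k = 2)
  C[0][2] = min over k of (A[0][0] + B[0][2] = 2 + 0 = 2, A[0][1] + B[1][2] = 10 + 0 = 10, A[0][2] + B[2][2] = -2 + -5 = -7) = -7 (attained at k = 2)
  C[1][0] = min over k of (A[1][0] + B[0][0] = -3 + 0 = -3, A[1][1] + B[1][0] = 5 + 2 = 7, A[1][2] + B[2][0] = 9 + 3 = 12) = -3 (attained at k = 0)
  C[1][1] = min over k of (A[1][0] + B[0][1] = -3 + 2 = -1, A[1][1] + B[1][1] = 5 + 9 = 14, A[1][2] + B[2][1] = 9 + 3 = 12) = -1 (attained at k = 0)
  C[1][2] = min over k of (A[1][0] + B[0][2] = -3 + 0 = -3, A[1][1] + B[1][2] = 5 + 0 = 5, A[1][2] + B[2][2] = 9 + -5 = 4) = -3 (attained at k = 0)
  C[2][0] = min over k of (A[2][0] + B[0][0] = 8 + 0 = 8, A[2][1] + B[1][0] = 10 + 2 = 12, A[2][2] + B[2][0] = 7 + 3 = 10) = 8 (attained at k = 0)
  C[2][1] = min over k of (A[2][0] + B[0][1] = 8 + 2 = 10, A[2][1] + B[1][1] = 10 + 9 = 19, A[2][2] + B[2][1] = 7 + 3 = 10) = 10 (attained at k = 0)
  C[2][2] = min over k of (A[2][0] + B[0][2] = 8 + 0 = 8, A[2][1] + B[1][2] = 10 + 0 = 10, A[2][2] + B[2][2] = 7 + -5 = 2) = 2 (attained at k = 2)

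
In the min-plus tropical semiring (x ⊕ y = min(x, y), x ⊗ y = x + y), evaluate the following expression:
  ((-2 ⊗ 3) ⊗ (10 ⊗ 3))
((-2 ⊗ 3) ⊗ (10 ⊗ 3)) = 14

Expand innermost to outermost. Recall ⊕ takes the minimum of its arguments and ⊗ takes their sum. Working out the expression ((-2 ⊗ 3) ⊗ (10 ⊗ 3)) gives 14.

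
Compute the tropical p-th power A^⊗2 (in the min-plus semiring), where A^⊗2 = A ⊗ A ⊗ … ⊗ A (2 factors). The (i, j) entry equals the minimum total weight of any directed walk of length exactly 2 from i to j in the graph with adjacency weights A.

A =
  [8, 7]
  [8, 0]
A^⊗2 =
  [15, 7]
  [8, 0]

Each entry (A^⊗2)_ij equals the minimum over all length-2 walks i = v_0 → v_1 → … → v_2 = j of Σ_t A[v_t][v_{t+1}]. For example, for (i, j) = (0, 1) we minimise over 2 possible intermediate vertex sequences; the minimum is 7, attained along the walk 0 → 1 → 1.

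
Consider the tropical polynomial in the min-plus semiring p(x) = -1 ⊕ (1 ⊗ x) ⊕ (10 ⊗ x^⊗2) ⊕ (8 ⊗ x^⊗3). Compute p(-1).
p(-1) = -1

A tropical monomial a ⊗ x^⊗i evaluates to a + i · x. Evaluating each term at x = -1:
  Term 0 contributes -1 + 0 · -1 = -1
  Term 1 contributes 1 + 1 · -1 = 0
  Term 2 contributes 10 + 2 · -1 = 8
  Term 3 contributes 8 + 3 · -1 = 5
p(-1) = ⊕ of these = min[-1, 0, 8, 5] = -1.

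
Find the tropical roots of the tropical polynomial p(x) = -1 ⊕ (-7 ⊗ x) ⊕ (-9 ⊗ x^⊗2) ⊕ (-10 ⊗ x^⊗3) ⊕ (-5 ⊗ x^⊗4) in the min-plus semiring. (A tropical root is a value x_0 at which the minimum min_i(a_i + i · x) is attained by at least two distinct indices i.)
Roots: {-5, 1, 2, 6}

Each tropical root is a break point of the lower envelope of the lines y = a_i + i · x (there are 5 lines, with slopes 0, 1, ..., 4). Only the lines that attain the minimum somewhere contribute to roots; other lines are dominated. Here the surviving (envelope) indices are i = 4, i = 3, i = 2, i = 1, i = 0.
Intersections between consecutive envelope lines give the roots: for adjacent envelope indices i < j the intersection is x = (a_i − a_j) / (j − i). Reading off the sorted break points: {-5, 1, 2, 6}.
Verification: at each break x_0, at least two indices attain the minimum of min_i(a_i + i · x_0).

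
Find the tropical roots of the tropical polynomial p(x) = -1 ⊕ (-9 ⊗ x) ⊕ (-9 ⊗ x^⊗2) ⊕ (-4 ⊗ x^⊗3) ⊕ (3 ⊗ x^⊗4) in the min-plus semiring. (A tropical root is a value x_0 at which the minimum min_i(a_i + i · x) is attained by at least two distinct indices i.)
Roots: {-7, -5, 0, 8}

Each tropical root is a break point of the lower envelope of the lines y = a_i + i · x (there are 5 lines, with slopes 0, 1, ..., 4). Only the lines that attain the minimum somewhere contribute to roots; other lines are dominated. Here the surviving (envelope) indices are i = 4, i = 3, i = 2, i = 1, i = 0.
Intersections between consecutive envelope lines give the roots: for adjacent envelope indices i < j the intersection is x = (a_i − a_j) / (j − i). Reading off the sorted break points: {-7, -5, 0, 8}.
Verification: at each break x_0, at least two indices attain the minimum of min_i(a_i + i · x_0).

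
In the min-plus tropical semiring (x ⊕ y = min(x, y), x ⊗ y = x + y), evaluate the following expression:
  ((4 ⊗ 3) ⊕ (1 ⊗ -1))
((4 ⊗ 3) ⊕ (1 ⊗ -1)) = 0

Expand innermost to outermost. Recall ⊕ takes the minimum of its arguments and ⊗ takes their sum. Working out the expression ((4 ⊗ 3) ⊕ (1 ⊗ -1)) gives 0.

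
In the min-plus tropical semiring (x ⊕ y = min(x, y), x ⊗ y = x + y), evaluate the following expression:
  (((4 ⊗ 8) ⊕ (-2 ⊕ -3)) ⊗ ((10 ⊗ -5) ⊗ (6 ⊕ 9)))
(((4 ⊗ 8) ⊕ (-2 ⊕ -3)) ⊗ ((10 ⊗ -5) ⊗ (6 ⊕ 9))) = 8

Expand innermost to outermost. Recall ⊕ takes the minimum of its arguments and ⊗ takes their sum. Working out the expression (((4 ⊗ 8) ⊕ (-2 ⊕ -3)) ⊗ ((10 ⊗ -5) ⊗ (6 ⊕ 9))) gives 8.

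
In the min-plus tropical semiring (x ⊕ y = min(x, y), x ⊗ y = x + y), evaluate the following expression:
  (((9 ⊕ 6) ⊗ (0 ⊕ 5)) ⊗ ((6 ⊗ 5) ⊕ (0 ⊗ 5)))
(((9 ⊕ 6) ⊗ (0 ⊕ 5)) ⊗ ((6 ⊗ 5) ⊕ (0 ⊗ 5))) = 11

Expand innermost to outermost. Recall ⊕ takes the minimum of its arguments and ⊗ takes their sum. Working out the expression (((9 ⊕ 6) ⊗ (0 ⊕ 5)) ⊗ ((6 ⊗ 5) ⊕ (0 ⊗ 5))) gives 11.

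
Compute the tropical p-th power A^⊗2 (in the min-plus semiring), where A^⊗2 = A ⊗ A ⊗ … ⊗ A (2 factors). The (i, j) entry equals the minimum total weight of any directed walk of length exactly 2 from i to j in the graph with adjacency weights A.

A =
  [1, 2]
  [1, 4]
A^⊗2 =
  [2, 3]
  [2, 3]

Each entry (A^⊗2)_ij equals the minimum over all length-2 walks i = v_0 → v_1 → … → v_2 = j of Σ_t A[v_t][v_{t+1}]. For example, for (i, j) = (0, 1) we minimise over 2 possible intermediate vertex sequences; the minimum is 3, attained along the walk 0 → 0 → 1.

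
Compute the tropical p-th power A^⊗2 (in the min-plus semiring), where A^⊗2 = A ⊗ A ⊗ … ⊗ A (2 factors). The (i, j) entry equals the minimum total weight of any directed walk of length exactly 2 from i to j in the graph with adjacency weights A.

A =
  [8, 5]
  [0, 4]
A^⊗2 =
  [5, 9]
  [4, 5]

Each entry (A^⊗2)_ij equals the minimum over all length-2 walks i = v_0 → v_1 → … → v_2 = j of Σ_t A[v_t][v_{t+1}]. For example, for (i, j) = (0, 1) we minimise over 2 possible intermediate vertex sequences; the minimum is 9, attained along the walk 0 → 1 → 1.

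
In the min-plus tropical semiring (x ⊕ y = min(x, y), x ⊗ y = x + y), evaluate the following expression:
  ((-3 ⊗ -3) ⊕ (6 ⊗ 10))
((-3 ⊗ -3) ⊕ (6 ⊗ 10)) = -6

Expand innermost to outermost. Recall ⊕ takes the minimum of its arguments and ⊗ takes their sum. Working out the expression ((-3 ⊗ -3) ⊕ (6 ⊗ 10)) gives -6.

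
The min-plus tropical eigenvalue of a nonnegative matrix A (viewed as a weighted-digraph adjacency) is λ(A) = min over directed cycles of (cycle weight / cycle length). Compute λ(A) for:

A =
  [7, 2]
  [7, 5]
λ(A) = 9/2

Enumerate directed cycles and compute their means (weight / length). Sample:
  cycle 0 → 0: weight = 7, length = 1, mean = 7/1 ≈ 7.000
  cycle 1 → 1: weight = 5, length = 1, mean = 5/1 ≈ 5.000
  cycle 0 → 1 → 0: weight = 9, length = 2, mean = 9/2 ≈ 4.500
  cycle 1 → 0 → 1: weight = 9, length = 2, mean = 9/2 ≈ 4.500
Minimum mean = 4.500, attained e.g. along the cycle 0 → 1 → 0 with weight 9 and length 2. So λ(A) = 9/2 = 9/2.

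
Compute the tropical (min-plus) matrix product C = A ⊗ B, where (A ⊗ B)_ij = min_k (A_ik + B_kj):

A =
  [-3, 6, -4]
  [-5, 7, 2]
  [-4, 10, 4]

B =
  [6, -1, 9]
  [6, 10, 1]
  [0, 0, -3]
A ⊗ B =
  [-4, -4, -7]
  [1, -6, -1]
  [2, -5, 1]

Apply the min-plus product entry-by-entry:
  C[0][0] = min over k of (A[0][0] + B[0][0] = -3 + 6 = 3, A[0][1] + B[1][0] = 6 + 6 = 12, A[0][2] + B[2][0] = -4 + 0 = -4) = -4 (attained at k = 2)
  C[0][1] = min over k of (A[0][0] + B[0][1] = -3 + -1 = -4, A[0][1] + B[1][1] = 6 + 10 = 16, A[0][2] + B[2][1] = -4 + 0 = -4) = -4 (attained at k = 0)
  C[0][2] = min over k of (A[0][0] + B[0][2] = -3 + 9 = 6, A[0][1] + B[1][2] = 6 + 1 = 7, A[0][2] + B[2][2] = -4 + -3 = -7) = -7 (attained at k = 2)
  C[1][0] = min over k of (A[1][0] + B[0][0] = -5 + 6 = 1, A[1][1] + B[1][0] = 7 + 6 = 13, A[1][2] + B[2][0] = 2 + 0 = 2) = 1 (attained at k = 0)
  C[1][1] = min over k of (A[1][0] + B[0][1] = -5 + -1 = -6, A[1][1] + B[1][1] = 7 + 10 = 17, A[1][2] + B[2][1] = 2 + 0 = 2) = -6 (attained at k = 0)
  C[1][2] = min over k of (A[1][0] + B[0][2] = -5 + 9 = 4, A[1][1] + B[1][2] = 7 + 1 = 8, A[1][2] + B[2][2] = 2 + -3 = -1) = -1 (attained at k = 2)
  C[2][0] = min over k of (A[2][0] + B[0][0] = -4 + 6 = 2, A[2][1] + B[1][0] = 10 + 6 = 16, A[2][2] + B[2][0] = 4 + 0 = 4) = 2 (attained at k = 0)
  C[2][1] = min over k of (A[2][0] + B[0][1] = -4 + -1 = -5, A[2][1] + B[1][1] = 10 + 10 = 20, A[2][2] + B[2][1] = 4 + 0 = 4) = -5 (attained at k = 0)
  C[2][2] = min over k of (A[2][0] + B[0][2] = -4 + 9 = 5, A[2][1] + B[1][2] = 10 + 1 = 11, A[2][2] + B[2][2] = 4 + -3 = 1) = 1 (attained at k = 2)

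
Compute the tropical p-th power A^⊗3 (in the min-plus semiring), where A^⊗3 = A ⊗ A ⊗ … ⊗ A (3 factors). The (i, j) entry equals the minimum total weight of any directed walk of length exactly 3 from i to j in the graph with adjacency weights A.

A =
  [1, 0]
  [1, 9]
A^⊗3 =
  [2, 1]
  [2, 2]

Each entry (A^⊗3)_ij equals the minimum over all length-3 walks i = v_0 → v_1 → … → v_3 = j of Σ_t A[v_t][v_{t+1}]. For example, for (i, j) = (0, 1) we minimise over 4 possible intermediate vertex sequences; the minimum is 1, attained along the walk 0 → 1 → 0 → 1.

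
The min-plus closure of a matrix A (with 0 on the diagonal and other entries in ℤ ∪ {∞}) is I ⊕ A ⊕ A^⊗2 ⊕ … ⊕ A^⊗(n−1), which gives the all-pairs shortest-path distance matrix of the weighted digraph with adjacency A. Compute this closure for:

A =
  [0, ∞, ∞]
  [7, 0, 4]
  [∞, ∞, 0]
Closure =
  [0, ∞, ∞]
  [7, 0, 4]
  [∞, ∞, 0]

This is the Floyd-Warshall all-pairs shortest-path computation. For each intermediate vertex k = 0, 1, …, 2, update dist[i][j] ← min(dist[i][j], dist[i][k] + dist[k][j]). The final matrix gives, for each (i, j), the minimum total weight of any directed path from i to j (possibly empty when i = j).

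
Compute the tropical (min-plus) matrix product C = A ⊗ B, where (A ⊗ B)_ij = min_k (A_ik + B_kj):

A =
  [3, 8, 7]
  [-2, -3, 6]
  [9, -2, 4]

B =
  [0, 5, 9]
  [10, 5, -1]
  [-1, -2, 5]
A ⊗ B =
  [3, 5, 7]
  [-2, 2, -4]
  [3, 2, -3]

Apply the min-plus product entry-by-entry:
  C[0][0] = min over k of (A[0][0] + B[0][0] = 3 + 0 = 3, A[0][1] + B[1][0] = 8 + 10 = 18, A[0][2] + B[2][0] = 7 + -1 = 6) = 3 (attained at k = 0)
  C[0][1] = min over k of (A[0][0] + B[0][1] = 3 + 5 = 8, A[0][1] + B[1][1] = 8 + 5 = 13, A[0][2] + B[2][1] = 7 + -2 = 5) = 5 (attained at k = 2)
  C[0][2] = min over k of (A[0][0] + B[0][2] = 3 + 9 = 12, A[0][1] + B[1][2] = 8 + -1 = 7, A[0][2] + B[2][2] = 7 + 5 = 12) = 7 (attained at k = 1)
  C[1][0] = min over k of (A[1][0] + B[0][0] = -2 + 0 = -2, A[1][1] + B[1][0] = -3 + 10 = 7, A[1][2] + B[2][0] = 6 + -1 = 5) = -2 (attained at k = 0)
  C[1][1] = min over k of (A[1][0] + B[0][1] = -2 + 5 = 3, A[1][1] + B[1][1] = -3 + 5 = 2, A[1][2] + B[2][1] = 6 + -2 = 4) = 2 (attained at k = 1)
  C[1][2] = min over k of (A[1][0] + B[0][2] = -2 + 9 = 7, A[1][1] + B[1][2] = -3 + -1 = -4, A[1][2] + B[2][2] = 6 + 5 = 11) = -4 (attained at k = 1)
  C[2][0] = min over k of (A[2][0] + B[0][0] = 9 + 0 = 9, A[2][1] + B[1][0] = -2 + 10 = 8, A[2][2] + B[2][0] = 4 + -1 = 3) = 3 (attained at k = 2)
  C[2][1] = min over k of (A[2][0] + B[0][1] = 9 + 5 = 14, A[2][1] + B[1][1] = -2 + 5 = 3, A[2][2] + B[2][1] = 4 + -2 = 2) = 2 (attained at k = 2)
  C[2][2] = min over k of (A[2][0] + B[0][2] = 9 + 9 = 18, A[2][1] + B[1][2] = -2 + -1 = -3, A[2][2] + B[2][2] = 4 + 5 = 9) = -3 (attained at k = 1)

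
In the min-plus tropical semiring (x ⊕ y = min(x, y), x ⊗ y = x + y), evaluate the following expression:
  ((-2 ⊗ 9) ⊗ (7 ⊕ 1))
((-2 ⊗ 9) ⊗ (7 ⊕ 1)) = 8

Expand innermost to outermost. Recall ⊕ takes the minimum of its arguments and ⊗ takes their sum. Working out the expression ((-2 ⊗ 9) ⊗ (7 ⊕ 1)) gives 8.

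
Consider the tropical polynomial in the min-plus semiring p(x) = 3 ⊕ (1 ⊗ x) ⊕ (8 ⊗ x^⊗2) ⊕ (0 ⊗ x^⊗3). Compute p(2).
p(2) = 3

A tropical monomial a ⊗ x^⊗i evaluates to a + i · x. Evaluating each term at x = 2:
  Term 0 contributes 3 + 0 · 2 = 3
  Term 1 contributes 1 + 1 · 2 = 3
  Term 2 contributes 8 + 2 · 2 = 12
  Term 3 contributes 0 + 3 · 2 = 6
p(2) = ⊕ of these = min[3, 3, 12, 6] = 3.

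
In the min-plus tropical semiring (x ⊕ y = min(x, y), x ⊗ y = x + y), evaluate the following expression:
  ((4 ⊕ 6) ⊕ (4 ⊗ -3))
((4 ⊕ 6) ⊕ (4 ⊗ -3)) = 1

Expand innermost to outermost. Recall ⊕ takes the minimum of its arguments and ⊗ takes their sum. Working out the expression ((4 ⊕ 6) ⊕ (4 ⊗ -3)) gives 1.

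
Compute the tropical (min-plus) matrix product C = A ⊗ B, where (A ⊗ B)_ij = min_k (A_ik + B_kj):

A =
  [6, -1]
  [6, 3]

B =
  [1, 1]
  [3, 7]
A ⊗ B =
  [2, 6]
  [6, 7]

Apply the min-plus product entry-by-entry:
  C[0][0] = min over k of (A[0][0] + B[0][0] = 6 + 1 = 7, A[0][1] + B[1][0] = -1 + 3 = 2) = 2 (attained at k = 1)
  C[0][1] = min over k of (A[0][0] + B[0][1] = 6 + 1 = 7, A[0][1] + B[1][1] = -1 + 7 = 6) = 6 (attained at k = 1)
  C[1][0] = min over k of (A[1][0] + B[0][0] = 6 + 1 = 7, A[1][1] + B[1][0] = 3 + 3 = 6) = 6 (attained at k = 1)
  C[1][1] = min over k of (A[1][0] + B[0][1] = 6 + 1 = 7, A[1][1] + B[1][1] = 3 + 7 = 10) = 7 (attained at k = 0)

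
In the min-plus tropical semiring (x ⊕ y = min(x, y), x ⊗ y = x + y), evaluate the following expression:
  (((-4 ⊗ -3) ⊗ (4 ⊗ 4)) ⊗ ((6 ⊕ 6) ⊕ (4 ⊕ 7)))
(((-4 ⊗ -3) ⊗ (4 ⊗ 4)) ⊗ ((6 ⊕ 6) ⊕ (4 ⊕ 7))) = 5

Expand innermost to outermost. Recall ⊕ takes the minimum of its arguments and ⊗ takes their sum. Working out the expression (((-4 ⊗ -3) ⊗ (4 ⊗ 4)) ⊗ ((6 ⊕ 6) ⊕ (4 ⊕ 7))) gives 5.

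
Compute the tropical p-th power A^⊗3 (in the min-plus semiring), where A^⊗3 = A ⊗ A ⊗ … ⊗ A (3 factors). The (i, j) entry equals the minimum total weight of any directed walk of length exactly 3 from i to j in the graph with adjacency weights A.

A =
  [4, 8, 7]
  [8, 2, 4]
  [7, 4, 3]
A^⊗3 =
  [12, 12, 13]
  [12, 6, 8]
  [13, 8, 9]

Each entry (A^⊗3)_ij equals the minimum over all length-3 walks i = v_0 → v_1 → … → v_3 = j of Σ_t A[v_t][v_{t+1}]. For example, for (i, j) = (0, 2) we minimise over 9 possible intermediate vertex sequences; the minimum is 13, attained along the walk 0 → 2 → 2 → 2.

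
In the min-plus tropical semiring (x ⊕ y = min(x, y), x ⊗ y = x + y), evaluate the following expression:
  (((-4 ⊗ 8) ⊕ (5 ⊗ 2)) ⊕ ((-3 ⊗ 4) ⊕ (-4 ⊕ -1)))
(((-4 ⊗ 8) ⊕ (5 ⊗ 2)) ⊕ ((-3 ⊗ 4) ⊕ (-4 ⊕ -1))) = -4

Expand innermost to outermost. Recall ⊕ takes the minimum of its arguments and ⊗ takes their sum. Working out the expression (((-4 ⊗ 8) ⊕ (5 ⊗ 2)) ⊕ ((-3 ⊗ 4) ⊕ (-4 ⊕ -1))) gives -4.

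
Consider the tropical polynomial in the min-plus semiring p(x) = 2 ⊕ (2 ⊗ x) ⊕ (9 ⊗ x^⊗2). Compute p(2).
p(2) = 2

A tropical monomial a ⊗ x^⊗i evaluates to a + i · x. Evaluating each term at x = 2:
  Term 0 contributes 2 + 0 · 2 = 2
  Term 1 contributes 2 + 1 · 2 = 4
  Term 2 contributes 9 + 2 · 2 = 13
p(2) = ⊕ of these = min[2, 4, 13] = 2.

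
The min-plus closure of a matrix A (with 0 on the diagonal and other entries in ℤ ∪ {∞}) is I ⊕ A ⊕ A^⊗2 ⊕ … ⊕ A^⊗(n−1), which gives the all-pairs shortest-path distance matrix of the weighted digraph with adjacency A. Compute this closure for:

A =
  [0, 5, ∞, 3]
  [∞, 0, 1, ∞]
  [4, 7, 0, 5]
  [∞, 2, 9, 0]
Closure =
  [0, 5, 6, 3]
  [5, 0, 1, 6]
  [4, 7, 0, 5]
  [7, 2, 3, 0]

This is the Floyd-Warshall all-pairs shortest-path computation. For each intermediate vertex k = 0, 1, …, 3, update dist[i][j] ← min(dist[i][j], dist[i][k] + dist[k][j]). The final matrix gives, for each (i, j), the minimum total weight of any directed path from i to j (possibly empty when i = j).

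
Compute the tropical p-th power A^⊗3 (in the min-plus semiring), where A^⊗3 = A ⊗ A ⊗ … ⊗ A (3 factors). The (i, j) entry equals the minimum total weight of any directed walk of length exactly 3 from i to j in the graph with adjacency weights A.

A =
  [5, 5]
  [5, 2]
A^⊗3 =
  [12, 9]
  [9, 6]

Each entry (A^⊗3)_ij equals the minimum over all length-3 walks i = v_0 → v_1 → … → v_3 = j of Σ_t A[v_t][v_{t+1}]. For example, for (i, j) = (0, 1) we minimise over 4 possible intermediate vertex sequences; the minimum is 9, attained along the walk 0 → 1 → 1 → 1.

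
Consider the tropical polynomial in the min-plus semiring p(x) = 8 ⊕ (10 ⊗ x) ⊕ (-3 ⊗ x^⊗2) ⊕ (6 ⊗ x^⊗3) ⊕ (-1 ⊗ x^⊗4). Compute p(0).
p(0) = -3

A tropical monomial a ⊗ x^⊗i evaluates to a + i · x. Evaluating each term at x = 0:
  Term 0 contributes 8 + 0 · 0 = 8
  Term 1 contributes 10 + 1 · 0 = 10
  Term 2 contributes -3 + 2 · 0 = -3
  Term 3 contributes 6 + 3 · 0 = 6
  Term 4 contributes -1 + 4 · 0 = -1
p(0) = ⊕ of these = min[8, 10, -3, 6, -1] = -3.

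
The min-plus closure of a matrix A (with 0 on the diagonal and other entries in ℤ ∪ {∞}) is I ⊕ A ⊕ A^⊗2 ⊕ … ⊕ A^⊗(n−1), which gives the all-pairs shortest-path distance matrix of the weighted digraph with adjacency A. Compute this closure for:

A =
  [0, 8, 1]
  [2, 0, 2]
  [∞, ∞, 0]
Closure =
  [0, 8, 1]
  [2, 0, 2]
  [∞, ∞, 0]

This is the Floyd-Warshall all-pairs shortest-path computation. For each intermediate vertex k = 0, 1, …, 2, update dist[i][j] ← min(dist[i][j], dist[i][k] + dist[k][j]). The final matrix gives, for each (i, j), the minimum total weight of any directed path from i to j (possibly empty when i = j).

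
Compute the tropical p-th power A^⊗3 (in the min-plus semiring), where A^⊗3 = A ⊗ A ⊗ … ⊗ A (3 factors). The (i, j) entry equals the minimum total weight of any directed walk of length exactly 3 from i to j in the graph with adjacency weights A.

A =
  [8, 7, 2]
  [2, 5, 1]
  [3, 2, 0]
A^⊗3 =
  [5, 4, 2]
  [4, 3, 1]
  [3, 2, 0]

Each entry (A^⊗3)_ij equals the minimum over all length-3 walks i = v_0 → v_1 → … → v_3 = j of Σ_t A[v_t][v_{t+1}]. For example, for (i, j) = (0, 2) we minimise over 9 possible intermediate vertex sequences; the minimum is 2, attained along the walk 0 → 2 → 2 → 2.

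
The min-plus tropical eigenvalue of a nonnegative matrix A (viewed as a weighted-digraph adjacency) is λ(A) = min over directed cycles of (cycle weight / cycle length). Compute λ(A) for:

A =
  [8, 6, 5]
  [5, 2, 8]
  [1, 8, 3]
λ(A) = 2

Enumerate directed cycles and compute their means (weight / length). Sample:
  cycle 0 → 0: weight = 8, length = 1, mean = 8/1 ≈ 8.000
  cycle 1 → 1: weight = 2, length = 1, mean = 2/1 ≈ 2.000
  cycle 2 → 2: weight = 3, length = 1, mean = 3/1 ≈ 3.000
  cycle 0 → 1 → 0: weight = 11, length = 2, mean = 11/2 ≈ 5.500
  cycle 0 → 2 → 0: weight = 6, length = 2, mean = 6/2 ≈ 3.000
  cycle 1 → 0 → 1: weight = 11, length = 2, mean = 11/2 ≈ 5.500
Minimum mean = 2.000, attained e.g. along the cycle 1 → 1 with weight 2 and length 1. So λ(A) = 2/1 = 2.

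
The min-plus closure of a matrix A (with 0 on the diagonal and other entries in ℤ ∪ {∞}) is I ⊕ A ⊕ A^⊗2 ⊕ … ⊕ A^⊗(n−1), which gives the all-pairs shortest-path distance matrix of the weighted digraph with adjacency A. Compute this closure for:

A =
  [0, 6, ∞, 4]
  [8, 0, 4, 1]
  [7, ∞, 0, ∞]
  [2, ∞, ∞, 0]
Closure =
  [0, 6, 10, 4]
  [3, 0, 4, 1]
  [7, 13, 0, 11]
  [2, 8, 12, 0]

This is the Floyd-Warshall all-pairs shortest-path computation. For each intermediate vertex k = 0, 1, …, 3, update dist[i][j] ← min(dist[i][j], dist[i][k] + dist[k][j]). The final matrix gives, for each (i, j), the minimum total weight of any directed path from i to j (possibly empty when i = j).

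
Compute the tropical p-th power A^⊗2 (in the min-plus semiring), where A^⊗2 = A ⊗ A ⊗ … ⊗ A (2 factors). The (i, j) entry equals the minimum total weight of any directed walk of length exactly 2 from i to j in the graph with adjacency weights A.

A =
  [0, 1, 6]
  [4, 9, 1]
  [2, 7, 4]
A^⊗2 =
  [0, 1, 2]
  [3, 5, 5]
  [2, 3, 8]

Each entry (A^⊗2)_ij equals the minimum over all length-2 walks i = v_0 → v_1 → … → v_2 = j of Σ_t A[v_t][v_{t+1}]. For example, for (i, j) = (0, 2) we minimise over 3 possible intermediate vertex sequences; the minimum is 2, attained along the walk 0 → 1 → 2.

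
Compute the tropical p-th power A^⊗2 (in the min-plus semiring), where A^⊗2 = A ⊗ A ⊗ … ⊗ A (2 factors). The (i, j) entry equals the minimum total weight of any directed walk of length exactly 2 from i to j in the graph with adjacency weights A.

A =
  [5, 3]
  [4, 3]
A^⊗2 =
  [7, 6]
  [7, 6]

Each entry (A^⊗2)_ij equals the minimum over all length-2 walks i = v_0 → v_1 → … → v_2 = j of Σ_t A[v_t][v_{t+1}]. For example, for (i, j) = (0, 1) we minimise over 2 possible intermediate vertex sequences; the minimum is 6, attained along the walk 0 → 1 → 1.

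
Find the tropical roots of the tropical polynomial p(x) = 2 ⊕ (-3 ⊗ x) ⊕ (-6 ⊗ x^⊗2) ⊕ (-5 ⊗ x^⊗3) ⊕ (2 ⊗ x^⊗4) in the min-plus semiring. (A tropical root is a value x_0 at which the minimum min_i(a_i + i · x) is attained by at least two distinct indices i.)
Roots: {-7, -1, 3, 5}

Each tropical root is a break point of the lower envelope of the lines y = a_i + i · x (there are 5 lines, with slopes 0, 1, ..., 4). Only the lines that attain the minimum somewhere contribute to roots; other lines are dominated. Here the surviving (envelope) indices are i = 4, i = 3, i = 2, i = 1, i = 0.
Intersections between consecutive envelope lines give the roots: for adjacent envelope indices i < j the intersection is x = (a_i − a_j) / (j − i). Reading off the sorted break points: {-7, -1, 3, 5}.
Verification: at each break x_0, at least two indices attain the minimum of min_i(a_i + i · x_0).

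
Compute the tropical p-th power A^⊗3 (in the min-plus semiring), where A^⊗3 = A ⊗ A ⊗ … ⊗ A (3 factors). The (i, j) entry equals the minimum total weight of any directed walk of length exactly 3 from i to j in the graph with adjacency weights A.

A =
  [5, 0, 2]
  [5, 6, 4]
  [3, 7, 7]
A^⊗3 =
  [7, 5, 7]
  [10, 7, 9]
  [8, 8, 7]

Each entry (A^⊗3)_ij equals the minimum over all length-3 walks i = v_0 → v_1 → … → v_3 = j of Σ_t A[v_t][v_{t+1}]. For example, for (i, j) = (0, 2) we minimise over 9 possible intermediate vertex sequences; the minimum is 7, attained along the walk 0 → 1 → 0 → 2.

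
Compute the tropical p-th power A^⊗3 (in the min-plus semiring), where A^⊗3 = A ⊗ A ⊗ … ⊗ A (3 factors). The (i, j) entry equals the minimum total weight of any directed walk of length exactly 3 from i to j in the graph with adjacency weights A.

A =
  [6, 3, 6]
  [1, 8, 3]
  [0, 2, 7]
A^⊗3 =
  [6, 7, 10]
  [5, 6, 7]
  [4, 6, 6]

Each entry (A^⊗3)_ij equals the minimum over all length-3 walks i = v_0 → v_1 → … → v_3 = j of Σ_t A[v_t][v_{t+1}]. For example, for (i, j) = (0, 2) we minimise over 9 possible intermediate vertex sequences; the minimum is 10, attained along the walk 0 → 1 → 0 → 2.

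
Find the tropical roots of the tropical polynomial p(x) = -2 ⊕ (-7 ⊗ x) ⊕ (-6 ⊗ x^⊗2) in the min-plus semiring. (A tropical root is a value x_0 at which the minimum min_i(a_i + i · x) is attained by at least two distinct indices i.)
Roots: {-1, 5}

Each tropical root is a break point of the lower envelope of the lines y = a_i + i · x (there are 3 lines, with slopes 0, 1, ..., 2). Only the lines that attain the minimum somewhere contribute to roots; other lines are dominated. Here the surviving (envelope) indices are i = 2, i = 1, i = 0.
Intersections between consecutive envelope lines give the roots: for adjacent envelope indices i < j the intersection is x = (a_i − a_j) / (j − i). Reading off the sorted break points: {-1, 5}.
Verification: at each break x_0, at least two indices attain the minimum of min_i(a_i + i · x_0).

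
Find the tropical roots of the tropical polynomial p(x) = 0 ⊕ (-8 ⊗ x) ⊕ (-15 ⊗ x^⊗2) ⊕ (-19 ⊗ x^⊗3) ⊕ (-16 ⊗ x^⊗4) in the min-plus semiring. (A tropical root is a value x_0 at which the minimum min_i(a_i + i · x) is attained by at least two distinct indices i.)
Roots: {-3, 4, 7, 8}

Each tropical root is a break point of the lower envelope of the lines y = a_i + i · x (there are 5 lines, with slopes 0, 1, ..., 4). Only the lines that attain the minimum somewhere contribute to roots; other lines are dominated. Here the surviving (envelope) indices are i = 4, i = 3, i = 2, i = 1, i = 0.
Intersections between consecutive envelope lines give the roots: for adjacent envelope indices i < j the intersection is x = (a_i − a_j) / (j − i). Reading off the sorted break points: {-3, 4, 7, 8}.
Verification: at each break x_0, at least two indices attain the minimum of min_i(a_i + i · x_0).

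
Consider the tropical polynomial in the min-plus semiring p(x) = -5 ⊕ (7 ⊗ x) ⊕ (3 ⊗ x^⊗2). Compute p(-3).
p(-3) = -5

A tropical monomial a ⊗ x^⊗i evaluates to a + i · x. Evaluating each term at x = -3:
  Term 0 contributes -5 + 0 · -3 = -5
  Term 1 contributes 7 + 1 · -3 = 4
  Term 2 contributes 3 + 2 · -3 = -3
p(-3) = ⊕ of these = min[-5, 4, -3] = -5.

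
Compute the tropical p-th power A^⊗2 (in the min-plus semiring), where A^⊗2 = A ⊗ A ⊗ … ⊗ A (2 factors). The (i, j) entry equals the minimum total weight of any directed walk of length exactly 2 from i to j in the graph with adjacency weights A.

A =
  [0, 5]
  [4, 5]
A^⊗2 =
  [0, 5]
  [4, 9]

Each entry (A^⊗2)_ij equals the minimum over all length-2 walks i = v_0 → v_1 → … → v_2 = j of Σ_t A[v_t][v_{t+1}]. For example, for (i, j) = (0, 1) we minimise over 2 possible intermediate vertex sequences; the minimum is 5, attained along the walk 0 → 0 → 1.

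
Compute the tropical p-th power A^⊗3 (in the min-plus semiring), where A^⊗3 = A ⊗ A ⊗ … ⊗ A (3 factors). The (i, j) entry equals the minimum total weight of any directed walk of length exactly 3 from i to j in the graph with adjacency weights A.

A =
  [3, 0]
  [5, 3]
A^⊗3 =
  [8, 5]
  [10, 8]

Each entry (A^⊗3)_ij equals the minimum over all length-3 walks i = v_0 → v_1 → … → v_3 = j of Σ_t A[v_t][v_{t+1}]. For example, for (i, j) = (0, 1) we minimise over 4 possible intermediate vertex sequences; the minimum is 5, attained along the walk 0 → 1 → 0 → 1.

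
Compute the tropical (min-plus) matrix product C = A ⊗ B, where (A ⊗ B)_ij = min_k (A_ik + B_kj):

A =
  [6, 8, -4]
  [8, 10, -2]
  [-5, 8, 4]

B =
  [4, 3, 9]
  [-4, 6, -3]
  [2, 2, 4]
A ⊗ B =
  [-2, -2, 0]
  [0, 0, 2]
  [-1, -2, 4]

Apply the min-plus product entry-by-entry:
  C[0][0] = min over k of (A[0][0] + B[0][0] = 6 + 4 = 10, A[0][1] + B[1][0] = 8 + -4 = 4, A[0][2] + B[2][0] = -4 + 2 = -2) = -2 (attained at k = 2)
  C[0][1] = min over k of (A[0][0] + B[0][1] = 6 + 3 = 9, A[0][1] + B[1][1] = 8 + 6 = 14, A[0][2] + B[2][1] = -4 + 2 = -2) = -2 (attained at k = 2)
  C[0][2] = min over k of (A[0][0] + B[0][2] = 6 + 9 = 15, A[0][1] + B[1][2] = 8 + -3 = 5, A[0][2] + B[2][2] = -4 + 4 = 0) = 0 (attained at k = 2)
  C[1][0] = min over k of (A[1][0] + B[0][0] = 8 + 4 = 12, A[1][1] + B[1][0] = 10 + -4 = 6, A[1][2] + B[2][0] = -2 + 2 = 0) = 0 (attained at k = 2)
  C[1][1] = min over k of (A[1][0] + B[0][1] = 8 + 3 = 11, A[1][1] + B[1][1] = 10 + 6 = 16, A[1][2] + B[2][1] = -2 + 2 = 0) = 0 (attained at k = 2)
  C[1][2] = min over k of (A[1][0] + B[0][2] = 8 + 9 = 17, A[1][1] + B[1][2] = 10 + -3 = 7, A[1][2] + B[2][2] = -2 + 4 = 2) = 2 (attained at k = 2)
  C[2][0] = min over k of (A[2][0] + B[0][0] = -5 + 4 = -1, A[2][1] + B[1][0] = 8 + -4 = 4, A[2][2] + B[2][0] = 4 + 2 = 6) = -1 (attained at k = 0)
  C[2][1] = min over k of (A[2][0] + B[0][1] = -5 + 3 = -2, A[2][1] + B[1][1] = 8 + 6 = 14, A[2][2] + B[2][1] = 4 + 2 = 6) = -2 (attained at k = 0)
  C[2][2] = min over k of (A[2][0] + B[0][2] = -5 + 9 = 4, A[2][1] + B[1][2] = 8 + -3 = 5, A[2][2] + B[2][2] = 4 + 4 = 8) = 4 (attained at k = 0)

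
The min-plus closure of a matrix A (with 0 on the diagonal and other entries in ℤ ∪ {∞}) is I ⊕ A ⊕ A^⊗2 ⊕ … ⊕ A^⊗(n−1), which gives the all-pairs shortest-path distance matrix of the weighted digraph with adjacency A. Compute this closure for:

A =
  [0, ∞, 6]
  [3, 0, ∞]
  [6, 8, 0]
Closure =
  [0, 14, 6]
  [3, 0, 9]
  [6, 8, 0]

This is the Floyd-Warshall all-pairs shortest-path computation. For each intermediate vertex k = 0, 1, …, 2, update dist[i][j] ← min(dist[i][j], dist[i][k] + dist[k][j]). The final matrix gives, for each (i, j), the minimum total weight of any directed path from i to j (possibly empty when i = j).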